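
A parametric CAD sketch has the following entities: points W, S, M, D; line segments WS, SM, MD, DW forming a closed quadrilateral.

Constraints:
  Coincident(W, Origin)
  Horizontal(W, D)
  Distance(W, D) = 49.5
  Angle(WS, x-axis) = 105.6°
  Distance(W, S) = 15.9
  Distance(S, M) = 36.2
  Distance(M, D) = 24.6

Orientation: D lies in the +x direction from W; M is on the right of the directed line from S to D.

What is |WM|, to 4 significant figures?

26.02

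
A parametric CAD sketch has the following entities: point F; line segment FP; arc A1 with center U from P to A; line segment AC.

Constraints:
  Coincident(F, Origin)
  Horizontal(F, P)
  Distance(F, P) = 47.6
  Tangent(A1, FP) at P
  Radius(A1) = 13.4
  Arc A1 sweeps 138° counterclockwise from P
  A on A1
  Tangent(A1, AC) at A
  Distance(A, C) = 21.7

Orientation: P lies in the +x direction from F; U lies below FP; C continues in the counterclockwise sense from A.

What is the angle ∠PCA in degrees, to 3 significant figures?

37.3°

F is at the origin; F and P share the same y with |FP| = 47.6 and P on the +x side, so P = (47.6, 0.00). Tangency of A1 to FP means the radius UP is perpendicular to FP, so U = P + (0, -13.4) = (47.6, -13.4). On A1, P sits at bearing 90° from U; a 138° counterclockwise sweep puts A at bearing 228°, so A = U + 13.4·(cos 228°, sin 228°) = (38.6, -23.4). Since A1 is tangent to AC there, UA ⟂ AC, so AC runs along (−sin 228°, cos 228°); with |AC| = 21.7, C = (54.8, -37.9). Then cos ∠PCA = CP·CA / (|CP||CA|), giving 37.3°.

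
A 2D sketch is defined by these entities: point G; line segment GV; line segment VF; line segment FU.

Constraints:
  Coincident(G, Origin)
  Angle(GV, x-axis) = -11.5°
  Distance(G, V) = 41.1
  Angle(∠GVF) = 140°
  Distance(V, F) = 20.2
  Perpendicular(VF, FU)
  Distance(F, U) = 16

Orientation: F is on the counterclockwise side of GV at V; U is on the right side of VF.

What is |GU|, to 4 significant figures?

66.86

G is at the origin; GV runs at -11.5° with length 41.1, so V = 41.1·(cos -11.5°, sin -11.5°) = (40.27, -8.194). ∠GVF = 140.0°, so VF runs at -11.5° + (180° − 140.0°) = 28.50° from the x-axis; with |VF| = 20.2, F = V + 20.2·(cos 28.50°, sin 28.50°) = (58.03, 1.445). The perpendicularity gives FU at right angles to VF; with |FU| = 16.0 on the right of VF, U = F + 16.0·(0.4772, -0.8788) = (65.66, -12.62). Then |GU| = |U − G| = 66.86.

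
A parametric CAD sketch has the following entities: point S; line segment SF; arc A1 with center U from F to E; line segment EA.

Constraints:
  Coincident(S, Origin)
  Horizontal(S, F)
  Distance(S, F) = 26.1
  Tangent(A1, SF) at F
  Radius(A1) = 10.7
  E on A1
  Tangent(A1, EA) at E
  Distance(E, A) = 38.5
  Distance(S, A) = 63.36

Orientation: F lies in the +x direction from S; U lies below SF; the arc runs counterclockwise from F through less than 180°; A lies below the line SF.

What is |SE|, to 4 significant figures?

24.95

Checks: ∠(UF, FS) = 90.00° ✓; |UF| = 10.70 ✓; |UE| = 10.70 ✓; ∠(UE, EA) = 90.00° ✓; |EA| = 38.50 ✓; |SA| = 63.36 ✓.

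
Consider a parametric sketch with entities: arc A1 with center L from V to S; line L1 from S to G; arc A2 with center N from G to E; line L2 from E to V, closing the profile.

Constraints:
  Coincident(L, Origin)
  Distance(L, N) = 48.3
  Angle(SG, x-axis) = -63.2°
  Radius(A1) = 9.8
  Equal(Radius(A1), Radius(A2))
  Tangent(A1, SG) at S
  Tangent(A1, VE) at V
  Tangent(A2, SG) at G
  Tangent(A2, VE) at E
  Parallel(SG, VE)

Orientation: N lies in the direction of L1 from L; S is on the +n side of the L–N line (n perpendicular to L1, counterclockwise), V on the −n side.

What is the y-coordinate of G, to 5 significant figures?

-38.693

The slot axis is L1's direction at -63.2°, so u = (cos -63.2°, sin -63.2°) = (0.45088, -0.89259) and n = (−sin -63.2°, cos -63.2°) = (0.89259, 0.45088). L is at the origin and N lies 48.3 along u from L, so N = 48.3·u = (21.777, -43.112). Tangency of A1 to both parallel lines with radius 9.8 puts S and V at L ± 9.8·n: S = (8.7473, 4.4186), V = (-8.7473, -4.4186). Equal radii place G and E the same way about N: G = N + 9.8·n = (30.525, -38.693), E = N − 9.8·n = (13.030, -47.530). So G.y = -38.693.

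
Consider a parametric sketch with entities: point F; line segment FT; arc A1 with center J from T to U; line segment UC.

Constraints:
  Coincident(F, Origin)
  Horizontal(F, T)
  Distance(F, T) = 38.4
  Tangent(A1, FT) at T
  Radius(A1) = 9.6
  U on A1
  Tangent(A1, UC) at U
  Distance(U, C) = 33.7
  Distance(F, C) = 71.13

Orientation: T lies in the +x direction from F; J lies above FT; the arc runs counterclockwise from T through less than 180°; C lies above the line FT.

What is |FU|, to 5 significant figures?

47.443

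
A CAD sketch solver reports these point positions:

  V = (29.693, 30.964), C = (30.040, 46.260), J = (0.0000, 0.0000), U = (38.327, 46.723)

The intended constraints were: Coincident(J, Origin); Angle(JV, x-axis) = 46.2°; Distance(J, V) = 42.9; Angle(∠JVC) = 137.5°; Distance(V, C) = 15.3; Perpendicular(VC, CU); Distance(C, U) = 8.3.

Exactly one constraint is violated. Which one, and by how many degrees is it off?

Perpendicular(VC, CU) — off by 4.50°.

J = (0.00, 0.00) ✓; JV at 46.20° ✓; |JV| = 42.90 ✓; ∠JVC = 137.5° ✓; |VC| = 15.30 ✓; ∠(VC, CU) = 85.50° ✗; |CU| = 8.300 ✓.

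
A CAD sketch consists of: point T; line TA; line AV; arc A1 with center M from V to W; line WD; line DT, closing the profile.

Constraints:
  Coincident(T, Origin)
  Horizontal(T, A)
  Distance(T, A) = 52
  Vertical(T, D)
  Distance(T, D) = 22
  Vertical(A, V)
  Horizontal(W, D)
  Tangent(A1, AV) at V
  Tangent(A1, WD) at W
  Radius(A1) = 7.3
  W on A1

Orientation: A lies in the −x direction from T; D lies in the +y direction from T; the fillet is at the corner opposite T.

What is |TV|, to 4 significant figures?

54.04

The virtual corner opposite T is at (-52.00, 22.00). The tangent condition forces MV to be normal to AV and tangency of A1 to WD means the radius MW is perpendicular to WD, with radius 7.3, so the center M sits 7.3 in from both sides at M = (-44.70, 14.70). That places the tangent points at V = (-52.00, 14.70) on AV and W = (-44.70, 22.00) on WD. Then |TV| = |V − T| = 54.04.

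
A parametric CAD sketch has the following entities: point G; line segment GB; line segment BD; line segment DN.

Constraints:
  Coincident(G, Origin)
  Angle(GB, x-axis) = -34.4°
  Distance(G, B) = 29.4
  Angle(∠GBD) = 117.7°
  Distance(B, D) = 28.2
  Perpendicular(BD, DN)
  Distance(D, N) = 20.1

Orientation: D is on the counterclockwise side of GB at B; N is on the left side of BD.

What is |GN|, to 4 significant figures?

42.28

G is at the origin; GB runs at -34.4° with length 29.4, so B = 29.4·(cos -34.4°, sin -34.4°) = (24.26, -16.61). ∠GBD = 117.7°, so BD runs at -34.4° + (180° − 117.7°) = 27.90° from the x-axis; with |BD| = 28.2, D = B + 28.2·(cos 27.90°, sin 27.90°) = (49.18, -3.414). BD ⟂ DN; with |DN| = 20.1 on the left of BD, N = D + 20.1·(-0.4679, 0.8838) = (39.78, 14.35). Then |GN| = |N − G| = 42.28.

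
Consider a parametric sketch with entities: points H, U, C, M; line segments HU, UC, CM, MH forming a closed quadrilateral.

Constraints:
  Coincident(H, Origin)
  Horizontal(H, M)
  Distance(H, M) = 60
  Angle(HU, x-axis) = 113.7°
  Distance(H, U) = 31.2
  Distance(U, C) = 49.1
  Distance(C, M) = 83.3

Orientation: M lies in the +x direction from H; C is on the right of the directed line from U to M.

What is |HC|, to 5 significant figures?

28.805

H is at the origin; H and M share the same y with |HM| = 60.0 and M in +x, so M = (60.0, 0). HU runs at 113.7° with |HU| = 31.2, so U = (-12.541, 28.569). C is determined by |UC| = 49.1 and |CM| = 83.3 together: it lies at the intersection of circle(U, 49.1) and circle(M, 83.3). With |UM| = 77.964, the foot of the radical line on UM is 9.9421 from U and the perpendicular offset is √(49.1² − 9.9421²) = 48.083. Taking the right-of-UM solution: C = (-20.909, -19.813).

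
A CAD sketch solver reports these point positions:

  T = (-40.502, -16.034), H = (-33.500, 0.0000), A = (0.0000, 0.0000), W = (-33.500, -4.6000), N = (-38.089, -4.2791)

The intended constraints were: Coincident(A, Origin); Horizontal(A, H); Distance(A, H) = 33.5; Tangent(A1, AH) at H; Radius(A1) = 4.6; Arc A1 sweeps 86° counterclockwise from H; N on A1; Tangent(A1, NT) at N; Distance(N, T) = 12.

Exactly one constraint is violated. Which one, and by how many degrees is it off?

Tangent(A1, NT) at N — off by 7.60°.

A = (0.00, 0.00) ✓; A.y = 0.00, H.y = 0.00 ✓; |AH| = 33.50 ✓; ∠(WH, HA) = 90.00° ✓; |WH| = 4.600 ✓; bearing(W→N) − bearing(W→H) = 86.00° ✓; |WN| = 4.600 ✓; ∠(WN, NT) = 97.60° ✗; |NT| = 12.00 ✓.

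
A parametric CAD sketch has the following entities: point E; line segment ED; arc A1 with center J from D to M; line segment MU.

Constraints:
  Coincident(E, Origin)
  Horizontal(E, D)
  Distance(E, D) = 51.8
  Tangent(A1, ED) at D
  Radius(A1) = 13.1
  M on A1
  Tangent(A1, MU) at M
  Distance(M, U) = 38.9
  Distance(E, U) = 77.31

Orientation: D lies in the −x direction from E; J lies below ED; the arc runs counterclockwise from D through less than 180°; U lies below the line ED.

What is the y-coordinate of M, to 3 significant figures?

-16.2

E is at the origin; ED is horizontal with |ED| = 51.8 and D on the −x side, so D = (-51.8, 0.00). The tangent condition forces JD to be normal to ED, so J = D + (0, -13.1) = (-51.8, -13.1). Since JM ⟂ MU (tangency), |JU| = √(13.1² + 38.9²) = 41.0 regardless of where M sits on A1. So U lies on both circle(E, 77.31) and circle(J, 41.0); the below-ED intersection is U = (-55.3, -54.0). M is the foot of the tangent from U: M = (-64.5, -16.2).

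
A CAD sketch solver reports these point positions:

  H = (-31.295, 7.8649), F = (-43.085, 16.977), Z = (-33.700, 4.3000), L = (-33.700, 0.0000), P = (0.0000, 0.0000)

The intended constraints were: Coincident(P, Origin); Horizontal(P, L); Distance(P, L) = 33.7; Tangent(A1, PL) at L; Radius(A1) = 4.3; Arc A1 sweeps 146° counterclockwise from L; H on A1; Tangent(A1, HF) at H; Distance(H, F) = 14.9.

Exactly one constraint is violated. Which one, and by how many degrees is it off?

Tangent(A1, HF) at H — off by 3.69°.

P = (0.00, 0.00) ✓; P.y = 0.00, L.y = 0.00 ✓; |PL| = 33.70 ✓; ∠(ZL, LP) = 90.00° ✓; |ZL| = 4.300 ✓; bearing(Z→H) − bearing(Z→L) = 146.0° ✓; |ZH| = 4.300 ✓; ∠(ZH, HF) = 93.69° ✗; |HF| = 14.90 ✓.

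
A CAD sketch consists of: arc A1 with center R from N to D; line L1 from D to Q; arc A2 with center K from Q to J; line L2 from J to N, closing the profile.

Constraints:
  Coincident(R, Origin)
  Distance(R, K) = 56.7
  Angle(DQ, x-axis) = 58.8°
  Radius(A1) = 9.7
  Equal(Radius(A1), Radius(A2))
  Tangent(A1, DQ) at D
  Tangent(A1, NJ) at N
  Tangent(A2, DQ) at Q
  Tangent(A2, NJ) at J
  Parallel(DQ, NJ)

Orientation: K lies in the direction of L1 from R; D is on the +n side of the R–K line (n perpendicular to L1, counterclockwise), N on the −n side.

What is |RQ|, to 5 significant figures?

57.524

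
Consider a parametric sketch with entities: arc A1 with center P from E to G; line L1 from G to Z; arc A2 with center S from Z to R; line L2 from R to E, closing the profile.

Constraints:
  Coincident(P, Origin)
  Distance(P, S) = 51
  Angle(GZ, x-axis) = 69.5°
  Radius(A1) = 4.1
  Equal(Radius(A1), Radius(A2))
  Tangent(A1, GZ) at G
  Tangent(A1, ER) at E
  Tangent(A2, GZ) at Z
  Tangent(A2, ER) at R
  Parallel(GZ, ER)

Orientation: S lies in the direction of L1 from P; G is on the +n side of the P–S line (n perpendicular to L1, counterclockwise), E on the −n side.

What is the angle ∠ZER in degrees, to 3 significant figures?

9.13°

The slot axis is L1's direction at 69.5°, so u = (cos 69.5°, sin 69.5°) = (0.350, 0.937) and n = (−sin 69.5°, cos 69.5°) = (-0.937, 0.350). P is at the origin and S lies 51.0 along u from P, so S = 51.0·u = (17.9, 47.8). Tangency of A1 to both parallel lines with radius 4.1 puts G and E at P ± 4.1·n: G = (-3.84, 1.44), E = (3.84, -1.44). Equal radii place Z and R the same way about S: Z = S + 4.1·n = (14.0, 49.2), R = S − 4.1·n = (21.7, 46.3). Then cos ∠ZER = EZ·ER / (|EZ||ER|), giving 9.13°.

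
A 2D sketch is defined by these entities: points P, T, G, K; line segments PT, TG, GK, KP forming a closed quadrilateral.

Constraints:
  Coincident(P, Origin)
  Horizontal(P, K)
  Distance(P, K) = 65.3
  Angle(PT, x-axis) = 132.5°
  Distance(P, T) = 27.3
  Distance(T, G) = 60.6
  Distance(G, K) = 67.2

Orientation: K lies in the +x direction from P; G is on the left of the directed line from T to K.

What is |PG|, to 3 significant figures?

64.2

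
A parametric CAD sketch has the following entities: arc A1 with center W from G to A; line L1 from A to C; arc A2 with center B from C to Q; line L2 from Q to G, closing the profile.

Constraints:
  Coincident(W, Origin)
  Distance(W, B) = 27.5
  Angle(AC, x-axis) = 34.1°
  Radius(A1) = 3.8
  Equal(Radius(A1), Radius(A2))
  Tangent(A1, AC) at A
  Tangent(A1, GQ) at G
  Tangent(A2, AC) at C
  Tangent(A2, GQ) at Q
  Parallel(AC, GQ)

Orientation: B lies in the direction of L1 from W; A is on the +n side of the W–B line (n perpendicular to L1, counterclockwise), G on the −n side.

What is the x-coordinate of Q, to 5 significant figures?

24.902

Tangency of A1 to both parallel lines with radius 3.8 puts A and G at W ± 3.8·n: A = (-2.1304, 3.1466), G = (2.1304, -3.1466). Equal radii place C and Q the same way about B: C = B + 3.8·n = (20.641, 18.564), Q = B − 3.8·n = (24.902, 12.271). So Q.x = 24.902.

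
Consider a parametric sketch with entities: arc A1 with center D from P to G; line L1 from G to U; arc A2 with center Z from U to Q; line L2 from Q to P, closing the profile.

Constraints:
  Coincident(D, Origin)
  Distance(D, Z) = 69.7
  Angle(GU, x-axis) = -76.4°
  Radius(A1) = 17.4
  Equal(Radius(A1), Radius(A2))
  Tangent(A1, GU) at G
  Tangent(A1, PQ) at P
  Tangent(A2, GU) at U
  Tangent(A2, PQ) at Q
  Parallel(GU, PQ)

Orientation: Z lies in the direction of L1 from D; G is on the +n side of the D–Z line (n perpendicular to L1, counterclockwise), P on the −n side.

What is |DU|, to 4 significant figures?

71.84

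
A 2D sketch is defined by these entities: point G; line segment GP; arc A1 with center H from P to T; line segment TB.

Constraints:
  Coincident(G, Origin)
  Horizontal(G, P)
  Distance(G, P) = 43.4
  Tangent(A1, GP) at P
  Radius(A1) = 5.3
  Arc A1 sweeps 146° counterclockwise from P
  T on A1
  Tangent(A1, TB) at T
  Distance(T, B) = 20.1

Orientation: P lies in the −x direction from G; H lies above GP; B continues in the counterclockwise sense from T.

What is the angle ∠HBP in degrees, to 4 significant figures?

8.026°

G is at the origin; GP is horizontal with |GP| = 43.4 and P on the −x side, so P = (-43.40, 0.000). Since A1 is tangent to GP there, HP ⟂ GP, so H = P + (0, 5.3) = (-43.40, 5.300). On A1, P sits at bearing -90° from H; a 146° counterclockwise sweep puts T at bearing 56°, so T = H + 5.3·(cos 56°, sin 56°) = (-40.44, 9.694). A1 meets TB tangentially, so HT is at right angles to TB, so TB runs along (−sin 56°, cos 56°); with |TB| = 20.1, B = (-57.10, 20.93). Then cos ∠HBP = BH·BP / (|BH||BP|), giving 8.026°.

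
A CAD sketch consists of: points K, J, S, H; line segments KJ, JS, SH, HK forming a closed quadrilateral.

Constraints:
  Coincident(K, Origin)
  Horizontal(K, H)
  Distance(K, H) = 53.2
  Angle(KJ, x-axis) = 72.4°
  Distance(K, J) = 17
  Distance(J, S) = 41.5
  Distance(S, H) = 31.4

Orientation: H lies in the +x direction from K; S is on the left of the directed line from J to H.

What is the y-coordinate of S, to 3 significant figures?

30.1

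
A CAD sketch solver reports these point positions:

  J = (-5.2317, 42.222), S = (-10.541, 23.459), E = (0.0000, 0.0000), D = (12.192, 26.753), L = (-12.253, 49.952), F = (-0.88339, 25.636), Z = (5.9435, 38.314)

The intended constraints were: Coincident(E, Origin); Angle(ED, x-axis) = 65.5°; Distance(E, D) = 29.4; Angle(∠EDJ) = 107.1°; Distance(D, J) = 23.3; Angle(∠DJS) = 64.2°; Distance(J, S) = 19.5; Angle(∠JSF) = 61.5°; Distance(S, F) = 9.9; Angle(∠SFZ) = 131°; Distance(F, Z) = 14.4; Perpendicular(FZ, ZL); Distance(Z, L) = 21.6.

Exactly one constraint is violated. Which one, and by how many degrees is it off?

Perpendicular(FZ, ZL) — off by 4.30°.

E = (0.00, 0.00) ✓; ED at 65.50° ✓; |ED| = 29.40 ✓; ∠EDJ = 107.1° ✓; |DJ| = 23.30 ✓; ∠DJS = 64.20° ✓; |JS| = 19.50 ✓; ∠JSF = 61.50° ✓; |SF| = 9.900 ✓; ∠SFZ = 131.0° ✓; |FZ| = 14.40 ✓; ∠(FZ, ZL) = 85.70° ✗; |ZL| = 21.60 ✓.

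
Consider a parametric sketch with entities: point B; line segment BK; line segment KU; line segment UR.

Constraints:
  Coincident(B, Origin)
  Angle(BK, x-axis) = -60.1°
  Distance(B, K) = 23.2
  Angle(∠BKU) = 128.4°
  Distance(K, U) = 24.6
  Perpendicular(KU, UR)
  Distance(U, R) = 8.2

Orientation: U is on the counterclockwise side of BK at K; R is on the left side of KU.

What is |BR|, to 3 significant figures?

40.3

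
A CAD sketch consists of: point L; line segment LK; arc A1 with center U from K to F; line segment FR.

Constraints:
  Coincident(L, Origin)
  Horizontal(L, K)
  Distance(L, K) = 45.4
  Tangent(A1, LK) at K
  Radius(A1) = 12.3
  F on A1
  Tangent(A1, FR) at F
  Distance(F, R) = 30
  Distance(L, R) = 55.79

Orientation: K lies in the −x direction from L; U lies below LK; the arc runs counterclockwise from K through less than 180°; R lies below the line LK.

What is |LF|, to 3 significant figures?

58.4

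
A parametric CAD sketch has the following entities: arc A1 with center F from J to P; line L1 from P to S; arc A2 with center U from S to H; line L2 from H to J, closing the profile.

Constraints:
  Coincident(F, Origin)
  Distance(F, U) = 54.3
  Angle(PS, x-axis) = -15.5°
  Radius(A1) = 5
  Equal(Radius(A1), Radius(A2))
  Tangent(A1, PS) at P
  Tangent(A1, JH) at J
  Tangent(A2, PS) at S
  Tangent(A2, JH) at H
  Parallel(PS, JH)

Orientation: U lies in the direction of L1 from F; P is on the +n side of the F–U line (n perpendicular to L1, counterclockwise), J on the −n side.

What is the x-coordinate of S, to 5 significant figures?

53.661

Tangency of A1 to both parallel lines with radius 5.0 puts P and J at F ± 5.0·n: P = (1.3362, 4.8182), J = (-1.3362, -4.8182). Equal radii place S and H the same way about U: S = U + 5.0·n = (53.661, -9.6929), H = U − 5.0·n = (50.989, -19.329). So S.x = 53.661.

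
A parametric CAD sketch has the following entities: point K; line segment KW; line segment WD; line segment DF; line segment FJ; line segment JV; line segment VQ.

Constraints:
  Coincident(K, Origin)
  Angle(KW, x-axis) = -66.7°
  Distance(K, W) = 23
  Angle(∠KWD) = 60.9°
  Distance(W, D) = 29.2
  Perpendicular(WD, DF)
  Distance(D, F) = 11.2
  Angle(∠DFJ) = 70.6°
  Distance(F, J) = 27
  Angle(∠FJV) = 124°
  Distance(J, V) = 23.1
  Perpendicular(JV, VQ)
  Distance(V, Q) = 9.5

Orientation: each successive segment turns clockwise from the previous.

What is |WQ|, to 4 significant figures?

23.61

K is at the origin; KW runs at -66.7° with length 23.0, so W = (9.098, -21.12). ∠KWD = 60.9° gives WD at 174.2° from the x-axis; with |WD| = 29.2, D = (-19.95, -18.17). WD ⟂ DF, so DF runs at 84.20°; with |DF| = 11.2, F = (-18.82, -7.031). ∠DFJ = 70.6° gives FJ at -25.20° from the x-axis; with |FJ| = 27.0, J = (5.609, -18.53). ∠FJV = 124.0° gives JV at -81.20° from the x-axis; with |JV| = 23.1, V = (9.143, -41.35). JV is perpendicular to VQ, so VQ runs at -171.2°; with |VQ| = 9.5, Q = (-0.2450, -42.81). Then |WQ| = |Q − W| = 23.61.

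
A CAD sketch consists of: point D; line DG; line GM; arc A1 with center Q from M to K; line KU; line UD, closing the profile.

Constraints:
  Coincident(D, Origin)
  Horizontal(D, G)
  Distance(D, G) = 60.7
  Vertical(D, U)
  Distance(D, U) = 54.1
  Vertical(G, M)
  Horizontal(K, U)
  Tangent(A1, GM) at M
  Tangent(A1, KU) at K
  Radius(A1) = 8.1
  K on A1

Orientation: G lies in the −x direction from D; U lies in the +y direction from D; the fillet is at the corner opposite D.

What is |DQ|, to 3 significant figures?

69.9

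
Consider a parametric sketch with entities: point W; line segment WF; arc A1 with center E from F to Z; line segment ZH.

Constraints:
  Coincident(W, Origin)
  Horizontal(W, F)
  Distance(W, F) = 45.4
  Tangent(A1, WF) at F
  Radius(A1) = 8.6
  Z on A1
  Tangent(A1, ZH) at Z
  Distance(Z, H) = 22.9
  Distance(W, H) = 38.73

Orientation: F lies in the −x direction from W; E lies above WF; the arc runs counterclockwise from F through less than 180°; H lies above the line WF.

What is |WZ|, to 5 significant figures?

37.856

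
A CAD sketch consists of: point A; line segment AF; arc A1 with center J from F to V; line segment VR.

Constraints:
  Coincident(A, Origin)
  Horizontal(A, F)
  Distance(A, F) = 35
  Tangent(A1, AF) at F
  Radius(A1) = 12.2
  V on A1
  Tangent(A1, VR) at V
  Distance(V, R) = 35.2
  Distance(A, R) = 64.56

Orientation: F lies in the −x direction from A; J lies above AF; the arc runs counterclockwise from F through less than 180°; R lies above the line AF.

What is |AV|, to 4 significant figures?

30.63

A is at the origin; AF is horizontal with |AF| = 35.0 and F on the −x side, so F = (-35.00, 0.000). Since A1 is tangent to AF there, JF ⟂ AF, so J = F + (0, 12.2) = (-35.00, 12.20). Since JV ⟂ VR (tangency), |JR| = √(12.2² + 35.2²) = 37.25 regardless of where V sits on A1. So R lies on both circle(A, 64.56) and circle(J, 37.25); the above-AF intersection is R = (-42.36, 48.72). V is the foot of the tangent from R: V = (-24.49, 18.39).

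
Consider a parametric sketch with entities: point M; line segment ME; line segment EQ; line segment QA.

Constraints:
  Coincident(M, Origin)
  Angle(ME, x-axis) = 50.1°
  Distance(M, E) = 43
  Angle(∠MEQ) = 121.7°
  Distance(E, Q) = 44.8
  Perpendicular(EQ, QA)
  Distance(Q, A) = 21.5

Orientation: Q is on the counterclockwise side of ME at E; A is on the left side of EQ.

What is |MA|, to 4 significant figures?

69.06

M is at the origin; ME runs at 50.1° with length 43.0, so E = 43.0·(cos 50.1°, sin 50.1°) = (27.58, 32.99). ∠MEQ = 121.7°, so EQ runs at 50.1° + (180° − 121.7°) = 108.4° from the x-axis; with |EQ| = 44.8, Q = E + 44.8·(cos 108.4°, sin 108.4°) = (13.44, 75.50). EQ is perpendicular to QA; with |QA| = 21.5 on the left of EQ, A = Q + 21.5·(-0.9489, -0.3156) = (-6.960, 68.71). Then |MA| = |A − M| = 69.06.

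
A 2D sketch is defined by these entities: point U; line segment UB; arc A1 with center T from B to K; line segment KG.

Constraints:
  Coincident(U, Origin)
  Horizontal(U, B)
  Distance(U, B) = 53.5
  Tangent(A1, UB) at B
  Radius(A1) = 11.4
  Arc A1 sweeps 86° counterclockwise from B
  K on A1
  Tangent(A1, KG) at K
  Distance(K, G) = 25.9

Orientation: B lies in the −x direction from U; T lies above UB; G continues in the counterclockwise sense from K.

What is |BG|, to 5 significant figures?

38.752

U is at the origin; U and B share the same y with |UB| = 53.5 and B on the −x side, so B = (-53.500, 0.0000). Since A1 is tangent to UB there, TB ⟂ UB, so T = B + (0, 11.4) = (-53.500, 11.400). On A1, B sits at bearing -90° from T; an 86° counterclockwise sweep puts K at bearing -4°, so K = T + 11.4·(cos -4°, sin -4°) = (-42.128, 10.605). Since A1 is tangent to KG there, TK ⟂ KG, so KG runs along (−sin -4°, cos -4°); with |KG| = 25.9, G = (-40.321, 36.442). Then |BG| = |G − B| = 38.752.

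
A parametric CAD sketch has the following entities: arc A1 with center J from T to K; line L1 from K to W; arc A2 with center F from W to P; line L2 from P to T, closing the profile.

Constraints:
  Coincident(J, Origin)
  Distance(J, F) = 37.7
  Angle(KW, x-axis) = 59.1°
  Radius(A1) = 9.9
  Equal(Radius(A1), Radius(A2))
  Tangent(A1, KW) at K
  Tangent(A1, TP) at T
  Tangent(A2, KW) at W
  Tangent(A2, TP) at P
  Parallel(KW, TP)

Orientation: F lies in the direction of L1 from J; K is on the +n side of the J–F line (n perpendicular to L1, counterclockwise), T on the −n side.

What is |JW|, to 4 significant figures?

38.98

The slot axis is L1's direction at 59.1°, so u = (cos 59.1°, sin 59.1°) = (0.5135, 0.8581) and n = (−sin 59.1°, cos 59.1°) = (-0.8581, 0.5135). J is at the origin and F lies 37.7 along u from J, so F = 37.7·u = (19.36, 32.35). Tangency of A1 to both parallel lines with radius 9.9 puts K and T at J ± 9.9·n: K = (-8.495, 5.084), T = (8.495, -5.084). Equal radii place W and P the same way about F: W = F + 9.9·n = (10.87, 37.43), P = F − 9.9·n = (27.86, 27.26). Then |JW| = |W − J| = 38.98.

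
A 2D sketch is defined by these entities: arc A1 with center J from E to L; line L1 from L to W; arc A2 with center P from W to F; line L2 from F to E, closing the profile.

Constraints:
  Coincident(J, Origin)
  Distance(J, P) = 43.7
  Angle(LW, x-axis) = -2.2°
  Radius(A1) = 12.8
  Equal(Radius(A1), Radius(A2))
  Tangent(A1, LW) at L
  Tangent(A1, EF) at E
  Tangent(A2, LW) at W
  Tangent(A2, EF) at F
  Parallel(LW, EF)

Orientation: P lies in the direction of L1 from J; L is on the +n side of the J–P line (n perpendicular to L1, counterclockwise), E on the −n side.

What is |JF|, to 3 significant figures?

45.5

The slot axis is L1's direction at -2.2°, so u = (cos -2.2°, sin -2.2°) = (0.999, -0.0384) and n = (−sin -2.2°, cos -2.2°) = (0.0384, 0.999). J is at the origin and P lies 43.7 along u from J, so P = 43.7·u = (43.7, -1.68). Tangency of A1 to both parallel lines with radius 12.8 puts L and E at J ± 12.8·n: L = (0.491, 12.8), E = (-0.491, -12.8). Equal radii place W and F the same way about P: W = P + 12.8·n = (44.2, 11.1), F = P − 12.8·n = (43.2, -14.5). Then |JF| = |F − J| = 45.5.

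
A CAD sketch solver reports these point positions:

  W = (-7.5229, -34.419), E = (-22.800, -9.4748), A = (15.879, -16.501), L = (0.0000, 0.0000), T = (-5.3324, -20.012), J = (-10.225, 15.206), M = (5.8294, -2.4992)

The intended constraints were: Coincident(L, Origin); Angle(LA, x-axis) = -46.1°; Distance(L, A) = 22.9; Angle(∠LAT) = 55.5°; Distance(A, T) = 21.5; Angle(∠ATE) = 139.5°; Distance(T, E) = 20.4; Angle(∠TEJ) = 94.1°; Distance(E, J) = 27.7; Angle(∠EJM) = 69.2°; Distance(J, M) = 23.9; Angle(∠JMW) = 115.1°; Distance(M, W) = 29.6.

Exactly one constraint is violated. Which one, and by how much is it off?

Distance(M, W) = 29.6 — off by 5.00.

L = (0.00, 0.00) ✓; LA at -46.10° ✓; |LA| = 22.90 ✓; ∠LAT = 55.50° ✓; |AT| = 21.50 ✓; ∠ATE = 139.5° ✓; |TE| = 20.40 ✓; ∠TEJ = 94.10° ✓; |EJ| = 27.70 ✓; ∠EJM = 69.20° ✓; |JM| = 23.90 ✓; ∠JMW = 115.1° ✓; |MW| = 34.60 ✗.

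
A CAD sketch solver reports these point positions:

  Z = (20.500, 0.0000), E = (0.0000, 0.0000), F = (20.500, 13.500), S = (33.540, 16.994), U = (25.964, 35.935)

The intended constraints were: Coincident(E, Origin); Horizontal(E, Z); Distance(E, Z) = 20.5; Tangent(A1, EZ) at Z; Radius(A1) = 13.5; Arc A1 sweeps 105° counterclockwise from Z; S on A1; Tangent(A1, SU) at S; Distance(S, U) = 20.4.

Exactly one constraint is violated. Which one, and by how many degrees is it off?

Tangent(A1, SU) at S — off by 6.80°.

E = (0.00, 0.00) ✓; E.y = 0.00, Z.y = 0.00 ✓; |EZ| = 20.50 ✓; ∠(FZ, ZE) = 90.00° ✓; |FZ| = 13.50 ✓; bearing(F→S) − bearing(F→Z) = 105.0° ✓; |FS| = 13.50 ✓; ∠(FS, SU) = 83.20° ✗; |SU| = 20.40 ✓.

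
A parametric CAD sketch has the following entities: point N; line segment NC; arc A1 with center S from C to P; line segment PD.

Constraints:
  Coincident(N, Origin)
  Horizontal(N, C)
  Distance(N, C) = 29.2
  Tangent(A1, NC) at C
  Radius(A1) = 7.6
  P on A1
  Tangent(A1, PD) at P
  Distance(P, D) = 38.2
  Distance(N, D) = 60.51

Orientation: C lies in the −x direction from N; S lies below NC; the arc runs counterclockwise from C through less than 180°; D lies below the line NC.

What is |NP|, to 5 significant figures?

37.389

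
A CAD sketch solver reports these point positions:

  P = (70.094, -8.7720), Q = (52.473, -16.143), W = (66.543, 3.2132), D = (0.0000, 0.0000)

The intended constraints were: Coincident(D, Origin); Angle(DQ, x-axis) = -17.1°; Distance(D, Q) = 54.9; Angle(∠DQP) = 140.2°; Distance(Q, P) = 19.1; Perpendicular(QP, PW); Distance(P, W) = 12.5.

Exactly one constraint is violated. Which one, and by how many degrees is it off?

Perpendicular(QP, PW) — off by 6.20°.

D = (0.00, 0.00) ✓; DQ at -17.10° ✓; |DQ| = 54.90 ✓; ∠DQP = 140.2° ✓; |QP| = 19.10 ✓; ∠(QP, PW) = 83.80° ✗; |PW| = 12.50 ✓.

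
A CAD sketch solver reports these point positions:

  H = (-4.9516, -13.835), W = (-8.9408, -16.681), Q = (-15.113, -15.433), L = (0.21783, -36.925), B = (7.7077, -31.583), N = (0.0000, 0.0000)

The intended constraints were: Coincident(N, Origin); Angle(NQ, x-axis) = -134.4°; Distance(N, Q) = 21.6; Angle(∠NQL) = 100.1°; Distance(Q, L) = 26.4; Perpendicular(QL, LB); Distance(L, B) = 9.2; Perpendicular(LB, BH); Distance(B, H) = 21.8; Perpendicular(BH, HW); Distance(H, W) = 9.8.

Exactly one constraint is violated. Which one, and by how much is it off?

Distance(H, W) = 9.8 — off by 4.90.

N = (0.00, 0.00) ✓; NQ at -134.4° ✓; |NQ| = 21.60 ✓; ∠NQL = 100.1° ✓; |QL| = 26.40 ✓; ∠(QL, LB) = 90.00° ✓; |LB| = 9.200 ✓; ∠(LB, BH) = 90.00° ✓; |BH| = 21.80 ✓; ∠(BH, HW) = 90.01° ✓; |HW| = 4.900 ✗.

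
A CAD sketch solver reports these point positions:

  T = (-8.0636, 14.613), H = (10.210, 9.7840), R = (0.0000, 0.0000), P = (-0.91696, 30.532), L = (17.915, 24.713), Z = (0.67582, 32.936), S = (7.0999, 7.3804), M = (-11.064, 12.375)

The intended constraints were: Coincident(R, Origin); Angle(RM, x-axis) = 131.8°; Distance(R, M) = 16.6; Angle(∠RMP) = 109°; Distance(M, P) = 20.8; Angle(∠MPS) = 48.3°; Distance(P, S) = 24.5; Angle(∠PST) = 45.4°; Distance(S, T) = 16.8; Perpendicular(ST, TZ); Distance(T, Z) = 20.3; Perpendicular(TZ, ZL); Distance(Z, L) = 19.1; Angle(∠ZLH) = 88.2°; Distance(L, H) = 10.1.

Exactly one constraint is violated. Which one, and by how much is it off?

Distance(L, H) = 10.1 — off by 6.70.

R = (0.00, 0.00) ✓; RM at 131.8° ✓; |RM| = 16.60 ✓; ∠RMP = 109.0° ✓; |MP| = 20.80 ✓; ∠MPS = 48.30° ✓; |PS| = 24.50 ✓; ∠PST = 45.40° ✓; |ST| = 16.80 ✓; ∠(ST, TZ) = 90.00° ✓; |TZ| = 20.30 ✓; ∠(TZ, ZL) = 90.00° ✓; |ZL| = 19.10 ✓; ∠ZLH = 88.20° ✓; |LH| = 16.80 ✗.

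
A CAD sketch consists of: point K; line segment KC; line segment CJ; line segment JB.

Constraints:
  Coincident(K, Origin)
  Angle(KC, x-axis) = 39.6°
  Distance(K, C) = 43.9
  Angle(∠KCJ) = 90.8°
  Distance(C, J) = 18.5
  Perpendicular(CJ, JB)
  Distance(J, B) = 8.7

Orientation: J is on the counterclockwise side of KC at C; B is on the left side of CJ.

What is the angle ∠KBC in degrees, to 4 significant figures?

86.68°

K is at the origin; KC runs at 39.6° with length 43.9, so C = 43.9·(cos 39.6°, sin 39.6°) = (33.83, 27.98). ∠KCJ = 90.8°, so CJ runs at 39.6° + (180° − 90.8°) = 128.8° from the x-axis; with |CJ| = 18.5, J = C + 18.5·(cos 128.8°, sin 128.8°) = (22.23, 42.40). CJ ⟂ JB; with |JB| = 8.7 on the left of CJ, B = J + 8.7·(-0.7793, -0.6266) = (15.45, 36.95). Then cos ∠KBC = BK·BC / (|BK||BC|), giving 86.68°.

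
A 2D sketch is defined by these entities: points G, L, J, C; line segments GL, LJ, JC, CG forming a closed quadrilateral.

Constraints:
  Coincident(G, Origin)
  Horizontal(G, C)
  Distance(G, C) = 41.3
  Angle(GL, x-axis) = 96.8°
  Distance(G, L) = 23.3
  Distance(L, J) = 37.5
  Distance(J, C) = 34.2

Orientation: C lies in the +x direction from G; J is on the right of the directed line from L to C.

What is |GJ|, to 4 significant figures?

15.51

Checks: |LJ| = 37.50 ✓; |JC| = 34.20 ✓.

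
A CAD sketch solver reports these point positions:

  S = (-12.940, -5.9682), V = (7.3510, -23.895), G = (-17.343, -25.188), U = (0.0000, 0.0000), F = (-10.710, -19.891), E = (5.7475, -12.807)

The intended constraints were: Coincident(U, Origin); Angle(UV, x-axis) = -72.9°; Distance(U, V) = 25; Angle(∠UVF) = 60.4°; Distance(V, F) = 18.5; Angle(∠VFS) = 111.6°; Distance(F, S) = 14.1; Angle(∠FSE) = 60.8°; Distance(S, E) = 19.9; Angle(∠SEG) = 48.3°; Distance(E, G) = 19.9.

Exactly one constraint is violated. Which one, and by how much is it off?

Distance(E, G) = 19.9 — off by 6.30.

U = (0.00, 0.00) ✓; UV at -72.90° ✓; |UV| = 25.00 ✓; ∠UVF = 60.40° ✓; |VF| = 18.50 ✓; ∠VFS = 111.6° ✓; |FS| = 14.10 ✓; ∠FSE = 60.80° ✓; |SE| = 19.90 ✓; ∠SEG = 48.30° ✓; |EG| = 26.20 ✗.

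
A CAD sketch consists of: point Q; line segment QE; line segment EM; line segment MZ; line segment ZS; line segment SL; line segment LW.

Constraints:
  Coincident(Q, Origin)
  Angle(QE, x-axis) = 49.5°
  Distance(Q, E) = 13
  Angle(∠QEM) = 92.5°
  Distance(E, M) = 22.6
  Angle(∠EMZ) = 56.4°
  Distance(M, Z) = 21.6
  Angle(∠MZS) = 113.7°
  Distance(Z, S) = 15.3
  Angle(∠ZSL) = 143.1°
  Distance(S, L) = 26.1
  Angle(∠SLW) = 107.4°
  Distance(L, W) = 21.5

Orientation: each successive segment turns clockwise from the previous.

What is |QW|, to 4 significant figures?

37.11

Q is at the origin; QE runs at 49.5° with length 13.0, so E = (8.443, 9.885). ∠QEM = 92.5° gives EM at -38.00° from the x-axis; with |EM| = 22.6, M = (26.25, -4.029). ∠EMZ = 56.4° gives MZ at -161.6° from the x-axis; with |MZ| = 21.6, Z = (5.756, -10.85). ∠MZS = 113.7° gives ZS at 132.1° from the x-axis; with |ZS| = 15.3, S = (-4.501, 0.5055). ∠ZSL = 143.1° gives SL at 95.20° from the x-axis; with |SL| = 26.1, L = (-6.867, 26.50). ∠SLW = 107.4° gives LW at 22.60° from the x-axis; with |LW| = 21.5, W = (12.98, 34.76). Then |QW| = |W − Q| = 37.11.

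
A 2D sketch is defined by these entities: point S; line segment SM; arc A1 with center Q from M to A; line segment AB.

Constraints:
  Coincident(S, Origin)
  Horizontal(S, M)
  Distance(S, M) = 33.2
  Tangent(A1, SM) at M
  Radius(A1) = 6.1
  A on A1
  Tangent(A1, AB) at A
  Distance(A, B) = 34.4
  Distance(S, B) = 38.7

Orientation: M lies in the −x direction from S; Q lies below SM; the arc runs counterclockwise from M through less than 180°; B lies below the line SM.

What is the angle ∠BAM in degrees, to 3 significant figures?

114°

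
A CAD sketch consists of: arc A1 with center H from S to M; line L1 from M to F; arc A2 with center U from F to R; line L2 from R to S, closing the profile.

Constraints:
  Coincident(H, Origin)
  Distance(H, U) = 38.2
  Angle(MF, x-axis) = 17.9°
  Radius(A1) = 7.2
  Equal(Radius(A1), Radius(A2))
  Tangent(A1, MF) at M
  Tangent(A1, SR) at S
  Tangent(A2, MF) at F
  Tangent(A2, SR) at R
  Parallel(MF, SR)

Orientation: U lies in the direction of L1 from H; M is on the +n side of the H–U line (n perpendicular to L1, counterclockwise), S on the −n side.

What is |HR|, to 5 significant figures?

38.873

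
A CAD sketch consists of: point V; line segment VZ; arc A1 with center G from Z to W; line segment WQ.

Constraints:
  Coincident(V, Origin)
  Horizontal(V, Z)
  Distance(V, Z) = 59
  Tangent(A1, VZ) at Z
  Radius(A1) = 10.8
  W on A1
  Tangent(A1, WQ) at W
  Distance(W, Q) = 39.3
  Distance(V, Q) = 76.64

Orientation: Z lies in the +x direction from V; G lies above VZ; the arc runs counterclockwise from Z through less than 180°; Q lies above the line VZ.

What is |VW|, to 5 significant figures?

70.688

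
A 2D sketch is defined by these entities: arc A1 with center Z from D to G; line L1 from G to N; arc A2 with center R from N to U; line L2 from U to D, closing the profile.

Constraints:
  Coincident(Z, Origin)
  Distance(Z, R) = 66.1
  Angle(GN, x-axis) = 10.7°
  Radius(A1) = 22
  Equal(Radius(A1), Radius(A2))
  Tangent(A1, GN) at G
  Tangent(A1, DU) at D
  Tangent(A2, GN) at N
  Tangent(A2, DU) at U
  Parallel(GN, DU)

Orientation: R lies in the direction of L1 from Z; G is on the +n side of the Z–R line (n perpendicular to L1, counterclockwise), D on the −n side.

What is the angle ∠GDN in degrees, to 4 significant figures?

56.35°

The slot axis is L1's direction at 10.7°, so u = (cos 10.7°, sin 10.7°) = (0.9826, 0.1857) and n = (−sin 10.7°, cos 10.7°) = (-0.1857, 0.9826). Z is at the origin and R lies 66.1 along u from Z, so R = 66.1·u = (64.95, 12.27). Tangency of A1 to both parallel lines with radius 22.0 puts G and D at Z ± 22.0·n: G = (-4.085, 21.62), D = (4.085, -21.62). Equal radii place N and U the same way about R: N = R + 22.0·n = (60.87, 33.89), U = R − 22.0·n = (69.04, -9.345). Then cos ∠GDN = DG·DN / (|DG||DN|), giving 56.35°.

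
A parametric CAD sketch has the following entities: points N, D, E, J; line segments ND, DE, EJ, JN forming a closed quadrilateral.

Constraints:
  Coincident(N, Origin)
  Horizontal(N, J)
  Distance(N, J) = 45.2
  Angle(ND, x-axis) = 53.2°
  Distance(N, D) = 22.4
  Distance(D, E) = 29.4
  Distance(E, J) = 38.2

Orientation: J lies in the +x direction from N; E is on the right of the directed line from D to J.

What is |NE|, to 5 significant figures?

14.045

Checks: |DE| = 29.40 ✓; |EJ| = 38.20 ✓.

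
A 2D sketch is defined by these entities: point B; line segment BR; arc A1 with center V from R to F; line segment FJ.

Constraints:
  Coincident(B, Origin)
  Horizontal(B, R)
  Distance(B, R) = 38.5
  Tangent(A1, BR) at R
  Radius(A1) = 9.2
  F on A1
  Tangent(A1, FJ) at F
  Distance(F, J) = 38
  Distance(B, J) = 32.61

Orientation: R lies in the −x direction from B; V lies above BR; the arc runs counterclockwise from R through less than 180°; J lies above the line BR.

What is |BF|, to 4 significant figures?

31.70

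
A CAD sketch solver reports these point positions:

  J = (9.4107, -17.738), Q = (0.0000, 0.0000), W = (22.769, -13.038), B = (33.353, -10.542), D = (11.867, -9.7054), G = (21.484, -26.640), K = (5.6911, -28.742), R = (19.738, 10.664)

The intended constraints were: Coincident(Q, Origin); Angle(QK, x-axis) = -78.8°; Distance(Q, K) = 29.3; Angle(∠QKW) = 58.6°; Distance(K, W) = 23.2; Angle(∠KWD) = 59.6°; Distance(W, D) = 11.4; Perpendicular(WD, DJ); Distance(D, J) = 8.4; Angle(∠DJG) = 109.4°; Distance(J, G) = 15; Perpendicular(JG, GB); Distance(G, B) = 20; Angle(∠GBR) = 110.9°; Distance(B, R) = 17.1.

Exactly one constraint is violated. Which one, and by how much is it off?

Distance(B, R) = 17.1 — off by 8.10.

Q = (0.00, 0.00) ✓; QK at -78.80° ✓; |QK| = 29.30 ✓; ∠QKW = 58.60° ✓; |KW| = 23.20 ✓; ∠KWD = 59.60° ✓; |WD| = 11.40 ✓; ∠(WD, DJ) = 89.99° ✓; |DJ| = 8.400 ✓; ∠DJG = 109.4° ✓; |JG| = 15.00 ✓; ∠(JG, GB) = 90.00° ✓; |GB| = 20.00 ✓; ∠GBR = 110.9° ✓; |BR| = 25.20 ✗.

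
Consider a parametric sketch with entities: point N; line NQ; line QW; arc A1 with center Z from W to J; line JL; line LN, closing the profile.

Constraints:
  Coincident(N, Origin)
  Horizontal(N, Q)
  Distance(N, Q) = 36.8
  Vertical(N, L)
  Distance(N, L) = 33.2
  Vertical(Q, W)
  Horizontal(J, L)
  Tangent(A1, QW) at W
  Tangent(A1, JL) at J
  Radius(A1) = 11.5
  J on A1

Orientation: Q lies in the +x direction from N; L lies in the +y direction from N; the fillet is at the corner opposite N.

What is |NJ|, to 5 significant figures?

41.741

N is at the origin; NQ is horizontal with |NQ| = 36.8 and Q on the +x side, so Q = (36.800, 0.0000). N and L share the same x with |NL| = 33.2 and L on the +y side, so L = (0.0000, 33.200). The virtual corner opposite N is at (36.800, 33.200). A1 meets QW tangentially, so ZW is at right angles to QW and the tangent condition forces ZJ to be normal to JL, with radius 11.5, so the center Z sits 11.5 in from both sides at Z = (25.300, 21.700). That places the tangent points at W = (36.800, 21.700) on QW and J = (25.300, 33.200) on JL. Then |NJ| = |J − N| = 41.741.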